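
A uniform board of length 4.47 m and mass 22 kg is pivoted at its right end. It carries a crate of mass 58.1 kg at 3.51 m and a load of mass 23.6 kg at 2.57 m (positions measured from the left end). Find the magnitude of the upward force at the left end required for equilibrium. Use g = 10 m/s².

About the right end:
Beam weight: 22 × 10 = 220 N down at 2.235 m → arm 2.235 m, τ = 220 × 2.235 = 491.7 N·m counterclockwise.
Crate: 58.1 × 10 = 581 N down at 3.51 m → arm 0.96 m, τ = 581 × 0.96 = 557.8 N·m counterclockwise.
Load: 23.6 × 10 = 236 N down at 2.57 m → arm 1.9 m, τ = 236 × 1.9 = 448.4 N·m counterclockwise.
Net moment of the loads = 1498 N·m counterclockwise.
The upward force F acts at the left end, arm 4.47 m, giving F × 4.47 clockwise.
Στ = 0 ⇒ F × 4.47 = 1498 ⇒ F = 1498 / 4.47 = 335 N.

F ≈ 335 N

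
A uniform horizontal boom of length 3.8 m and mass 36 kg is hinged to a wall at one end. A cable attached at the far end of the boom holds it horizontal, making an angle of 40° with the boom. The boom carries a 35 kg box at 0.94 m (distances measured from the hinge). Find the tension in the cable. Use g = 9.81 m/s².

Choose the hinge as the axis so the unknown hinge reaction has zero arm there.
Beam weight: 36 × 9.81 = 353.2 N down at 1.9 m → arm 1.9 m, τ = 353.2 × 1.9 = 671.1 N·m clockwise.
Box: 35 × 9.81 = 343.4 N down at 0.94 m → arm 0.94 m, τ = 343.4 × 0.94 = 322.8 N·m clockwise.
Total clockwise load moment = 993.9 N·m.
The cable tension T acts at 3.8 m; only its component perpendicular to the boom, T sinθ, produces torque. sin 40° = 0.6428.
Στ = 0 ⇒ T × 3.8 × 0.6428 = 993.9 ⇒ T = 993.9 / 2.443 = 407 N.

T ≈ 407 N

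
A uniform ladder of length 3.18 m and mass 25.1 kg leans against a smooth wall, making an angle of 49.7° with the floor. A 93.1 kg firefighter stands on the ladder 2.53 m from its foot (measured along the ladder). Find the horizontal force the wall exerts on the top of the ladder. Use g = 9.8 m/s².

About the foot of the ladder:
Ladder weight 25.1×9.8 = 246 N acts at 1.59 m along the ladder; its horizontal arm is 1.59·cos49.7° = 1.028 m → τ = 252.9 N·m clockwise.
Firefighter: 93.1×9.8 = 912.4 N at 2.53 m → arm 1.636 m → τ = 1493 N·m clockwise.
Wall normal N acts horizontally at the top; its moment arm is the height L sinθ = 3.18·sin49.7° = 2.425 m, counterclockwise.
Στ = 0 ⇒ N × 2.425 = 1746 ⇒ N = 720 N.

N_wall ≈ 720 N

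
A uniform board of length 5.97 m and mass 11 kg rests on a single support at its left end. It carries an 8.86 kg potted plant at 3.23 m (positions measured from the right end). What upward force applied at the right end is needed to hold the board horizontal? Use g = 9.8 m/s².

Choose the left end as the axis so the unknown pivot reaction has zero arm there.
Beam weight: 11 × 9.8 = 107.8 N down at 2.985 m → arm 2.985 m, τ = 107.8 × 2.985 = 321.8 N·m clockwise.
Potted plant: 8.86 × 9.8 = 86.83 N down at 3.23 m → arm 2.74 m, τ = 86.83 × 2.74 = 237.9 N·m clockwise.
Net moment of the loads = 559.7 N·m clockwise.
The upward force F acts at the right end, arm 5.97 m, giving F × 5.97 counterclockwise.
Balancing moments: F × 5.97 = 559.7, giving F = 559.7 / 5.97 = 93.8 N.

F ≈ 93.8 N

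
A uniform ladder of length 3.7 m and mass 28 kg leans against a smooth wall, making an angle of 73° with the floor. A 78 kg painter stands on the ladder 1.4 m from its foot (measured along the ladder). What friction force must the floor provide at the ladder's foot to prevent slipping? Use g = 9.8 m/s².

Sum moments about the foot of the ladder (the floor normal and friction both act there and drop out).
Ladder weight 28×9.8 = 274.4 N acts at 1.85 m along the ladder; its horizontal arm is 1.85·cos73° = 0.5409 m → τ = 148.4 N·m clockwise.
Painter: 78×9.8 = 764.4 N at 1.4 m → arm 0.4093 m → τ = 312.9 N·m clockwise.
Wall normal N acts horizontally at the top; its moment arm is the height L sinθ = 3.7·sin73° = 3.538 m, counterclockwise.
Στ = 0 ⇒ N × 3.538 = 461.3 ⇒ N = 130 N.
ΣFx = 0: friction at the foot balances the wall's push, so f = N_wall = 130 N.

f ≈ 130 N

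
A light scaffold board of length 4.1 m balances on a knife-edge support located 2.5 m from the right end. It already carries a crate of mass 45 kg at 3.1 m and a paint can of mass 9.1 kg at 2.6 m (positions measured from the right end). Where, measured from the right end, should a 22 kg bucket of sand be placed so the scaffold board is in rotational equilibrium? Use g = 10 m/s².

x ≈ 1.23 m from the right end

About the knife-edge support (at 2.5 m from the right end):
Crate: 45 × 10 = 450 N down at 3.1 m → arm 0.6 m, τ = 450 × 0.6 = 270 N·m counterclockwise.
Paint can: 9.1 × 10 = 91 N down at 2.6 m → arm 0.1 m, τ = 91 × 0.1 = 9.1 N·m counterclockwise.
Net moment of existing loads = 279.1 N·m counterclockwise.
The bucket of sand weighs 22 × 10 = 220 N and must supply an equal clockwise moment, so its lever arm about the knife-edge support is 279.1 / 220 = 1.27 m.
That puts it at 2.5 − 1.27 = 1.23 m from the right end.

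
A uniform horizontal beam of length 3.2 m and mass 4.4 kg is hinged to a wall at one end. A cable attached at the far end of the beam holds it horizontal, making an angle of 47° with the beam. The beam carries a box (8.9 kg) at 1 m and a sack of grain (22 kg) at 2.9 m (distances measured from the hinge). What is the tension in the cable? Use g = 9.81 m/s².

T ≈ 334 N

Sum moments about the hinge (the unknown hinge reaction has zero arm there).
Beam weight: 4.4 × 9.81 = 43.16 N down at 1.6 m → arm 1.6 m, τ = 43.16 × 1.6 = 69.06 N·m clockwise.
Box: 8.9 × 9.81 = 87.31 N down at 1 m → arm 1 m, τ = 87.31 × 1 = 87.31 N·m clockwise.
Sack of grain: 22 × 9.81 = 215.8 N down at 2.9 m → arm 2.9 m, τ = 215.8 × 2.9 = 625.8 N·m clockwise.
Total clockwise load moment = 782.2 N·m.
The cable tension T acts at 3.2 m; only its component perpendicular to the beam, T sinθ, produces torque. sin 47° = 0.7314.
Balancing moments: T × 3.2 × 0.7314 = 782.2, giving T = 782.2 / 2.34 = 334 N.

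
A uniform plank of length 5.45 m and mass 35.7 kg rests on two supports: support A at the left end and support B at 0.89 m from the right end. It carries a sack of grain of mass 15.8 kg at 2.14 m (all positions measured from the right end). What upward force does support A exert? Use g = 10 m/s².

R_A ≈ 187 N

Taking torques about support B:
Beam weight: 35.7 × 10 = 357 N down at 2.725 m → arm 1.835 m, τ = 357 × 1.835 = 655.1 N·m counterclockwise.
Sack of grain: 15.8 × 10 = 158 N down at 2.14 m → arm 1.25 m, τ = 158 × 1.25 = 197.5 N·m counterclockwise.
Net load moment about support B = 852.6 N·m counterclockwise.
Reaction R at support A is upward at 5.45 m, arm 4.56 m → moment R × 4.56 clockwise.
Στ = 0 ⇒ R × 4.56 = 852.6 ⇒ R = 187 N.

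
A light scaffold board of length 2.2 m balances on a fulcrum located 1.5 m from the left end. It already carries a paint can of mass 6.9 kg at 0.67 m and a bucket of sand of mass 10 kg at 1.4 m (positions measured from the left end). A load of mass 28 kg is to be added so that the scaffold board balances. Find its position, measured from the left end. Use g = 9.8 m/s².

x ≈ 1.74 m from the left end

About the fulcrum (at 1.5 m from the left end):
Paint can: 6.9 × 9.8 = 67.62 N down at 0.67 m → arm 0.83 m, τ = 67.62 × 0.83 = 56.12 N·m counterclockwise.
Bucket of sand: 10 × 9.8 = 98 N down at 1.4 m → arm 0.1 m, τ = 98 × 0.1 = 9.8 N·m counterclockwise.
Net moment of existing loads = 65.92 N·m counterclockwise.
The load weighs 28 × 9.8 = 274.4 N and must supply an equal clockwise moment, so its lever arm about the fulcrum is 65.92 / 274.4 = 0.24 m.
That puts it at 1.5 + 0.24 = 1.74 m from the left end.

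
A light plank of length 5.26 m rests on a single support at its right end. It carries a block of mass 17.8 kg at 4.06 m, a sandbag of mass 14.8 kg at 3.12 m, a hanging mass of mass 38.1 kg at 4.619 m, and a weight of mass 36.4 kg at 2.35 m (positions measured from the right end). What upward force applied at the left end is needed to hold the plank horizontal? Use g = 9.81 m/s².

F ≈ 709 N

Sum moments about the right end (the unknown pivot reaction has zero arm there).
Block: 17.8 × 9.81 = 174.6 N down at 4.06 m → arm 4.06 m, τ = 174.6 × 4.06 = 708.9 N·m counterclockwise.
Sandbag: 14.8 × 9.81 = 145.2 N down at 3.12 m → arm 3.12 m, τ = 145.2 × 3.12 = 453 N·m counterclockwise.
Hanging mass: 38.1 × 9.81 = 373.8 N down at 4.619 m → arm 4.619 m, τ = 373.8 × 4.619 = 1727 N·m counterclockwise.
Weight: 36.4 × 9.81 = 357.1 N down at 2.35 m → arm 2.35 m, τ = 357.1 × 2.35 = 839.2 N·m counterclockwise.
Net moment of the loads = 3728 N·m counterclockwise.
The upward force F acts at the left end, arm 5.26 m, giving F × 5.26 clockwise.
Balancing moments: F × 5.26 = 3728, giving F = 3728 / 5.26 = 709 N.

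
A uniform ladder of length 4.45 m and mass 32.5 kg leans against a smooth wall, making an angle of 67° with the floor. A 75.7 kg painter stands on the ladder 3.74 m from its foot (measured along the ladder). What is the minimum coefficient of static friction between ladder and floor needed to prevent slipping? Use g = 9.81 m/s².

Choose the foot of the ladder as the axis so the floor normal and friction both act there and drop out.
Ladder weight 32.5×9.81 = 318.8 N acts at 2.225 m along the ladder; its horizontal arm is 2.225·cos67° = 0.8694 m → τ = 277.2 N·m clockwise.
Painter: 75.7×9.81 = 742.6 N at 3.74 m → arm 1.461 m → τ = 1085 N·m clockwise.
Wall normal N acts horizontally at the top; its moment arm is the height L sinθ = 4.45·sin67° = 4.096 m, counterclockwise.
For rotational equilibrium, N × 4.096 = 1362, so N = 332.5 N.
ΣFx = 0 ⇒ f = N_wall = 332.5 N. ΣFy = 0 ⇒ N_floor = 1061 N.
μ_min = f / N_floor = 332.5 / 1061 = 0.313.

μ_min ≈ 0.313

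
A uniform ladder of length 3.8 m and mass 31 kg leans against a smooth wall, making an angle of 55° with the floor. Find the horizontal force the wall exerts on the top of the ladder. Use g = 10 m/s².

N_wall ≈ 109 N

Taking torques about the foot of the ladder:
Ladder weight 31×10 = 310 N acts at 1.9 m along the ladder; its horizontal arm is 1.9·cos55° = 1.09 m → τ = 337.9 N·m clockwise.
Wall normal N acts horizontally at the top; its moment arm is the height L sinθ = 3.8·sin55° = 3.113 m, counterclockwise.
For rotational equilibrium, N × 3.113 = 337.9, so N = 109 N.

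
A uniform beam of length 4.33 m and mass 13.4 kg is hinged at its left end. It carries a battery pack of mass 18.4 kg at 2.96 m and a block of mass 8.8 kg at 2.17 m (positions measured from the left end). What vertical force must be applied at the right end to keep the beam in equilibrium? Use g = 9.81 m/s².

F ≈ 232 N

Taking torques about the left end:
Beam weight: 13.4 × 9.81 = 131.5 N down at 2.165 m → arm 2.165 m, τ = 131.5 × 2.165 = 284.7 N·m clockwise.
Battery pack: 18.4 × 9.81 = 180.5 N down at 2.96 m → arm 2.96 m, τ = 180.5 × 2.96 = 534.3 N·m clockwise.
Block: 8.8 × 9.81 = 86.33 N down at 2.17 m → arm 2.17 m, τ = 86.33 × 2.17 = 187.3 N·m clockwise.
Net moment of the loads = 1006 N·m clockwise.
The upward force F acts at the right end, arm 4.33 m, giving F × 4.33 counterclockwise.
Setting net torque to zero: F × 4.33 = 1006 → F = 1006 / 4.33 = 232 N.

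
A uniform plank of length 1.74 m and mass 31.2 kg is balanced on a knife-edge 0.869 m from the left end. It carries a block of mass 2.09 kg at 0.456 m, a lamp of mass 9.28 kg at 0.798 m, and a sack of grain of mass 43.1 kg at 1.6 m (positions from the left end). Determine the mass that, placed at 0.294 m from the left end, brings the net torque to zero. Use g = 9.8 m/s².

Take moments about the knife-edge (at 0.869 m from the left end).
Beam weight: 31.2 × 9.8 = 305.8 N down at 0.87 m → arm 0.001 m, τ = 305.8 × 0.001 = 0.3058 N·m clockwise.
Block: 2.09 × 9.8 = 20.48 N down at 0.456 m → arm 0.413 m, τ = 20.48 × 0.413 = 8.458 N·m counterclockwise.
Lamp: 9.28 × 9.8 = 90.94 N down at 0.798 m → arm 0.071 m, τ = 90.94 × 0.071 = 6.457 N·m counterclockwise.
Sack of grain: 43.1 × 9.8 = 422.4 N down at 1.6 m → arm 0.731 m, τ = 422.4 × 0.731 = 308.8 N·m clockwise.
Net moment of known loads = 294.2 N·m clockwise.
An unknown mass m at 0.294 m has arm 0.575 m; its moment is m·g·0.575 counterclockwise.
Setting net torque to zero: m × 9.8 × 0.575 = 294.2 → m = 294.2 / (9.8 × 0.575) = 52.2 kg.

m ≈ 52.2 kg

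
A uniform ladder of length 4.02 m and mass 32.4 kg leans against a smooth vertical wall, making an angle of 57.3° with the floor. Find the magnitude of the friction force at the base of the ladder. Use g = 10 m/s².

Take moments about the foot of the ladder.
Ladder weight 32.4×10 = 324 N acts at 2.01 m along the ladder; its horizontal arm is 2.01·cos57.3° = 1.086 m → τ = 351.9 N·m clockwise.
Wall normal N acts horizontally at the top; its moment arm is the height L sinθ = 4.02·sin57.3° = 3.383 m, counterclockwise.
Balancing moments: N × 3.383 = 351.9, giving N = 104 N.
ΣFx = 0: friction at the foot balances the wall's push, so f = N_wall = 104 N.

f ≈ 104 N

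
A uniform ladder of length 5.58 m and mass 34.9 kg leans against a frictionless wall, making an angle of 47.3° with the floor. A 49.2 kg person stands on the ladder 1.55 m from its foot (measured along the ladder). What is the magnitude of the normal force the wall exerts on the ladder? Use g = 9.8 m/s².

N_wall ≈ 281 N

Sum moments about the foot of the ladder (the floor normal and friction both act there and drop out).
Ladder weight 34.9×9.8 = 342 N acts at 2.79 m along the ladder; its horizontal arm is 2.79·cos47.3° = 1.892 m → τ = 647.1 N·m clockwise.
Person: 49.2×9.8 = 482.2 N at 1.55 m → arm 1.051 m → τ = 506.8 N·m clockwise.
Wall normal N acts horizontally at the top; its moment arm is the height L sinθ = 5.58·sin47.3° = 4.101 m, counterclockwise.
Setting net torque to zero: N × 4.101 = 1154 → N = 281 N.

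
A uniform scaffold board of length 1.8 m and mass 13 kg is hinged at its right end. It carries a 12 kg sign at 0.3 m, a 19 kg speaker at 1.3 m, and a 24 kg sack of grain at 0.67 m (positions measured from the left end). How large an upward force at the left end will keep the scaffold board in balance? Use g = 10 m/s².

Taking torques about the right end:
Beam weight: 13 × 10 = 130 N down at 0.9 m → arm 0.9 m, τ = 130 × 0.9 = 117 N·m counterclockwise.
Sign: 12 × 10 = 120 N down at 0.3 m → arm 1.5 m, τ = 120 × 1.5 = 180 N·m counterclockwise.
Speaker: 19 × 10 = 190 N down at 1.3 m → arm 0.5 m, τ = 190 × 0.5 = 95 N·m counterclockwise.
Sack of grain: 24 × 10 = 240 N down at 0.67 m → arm 1.13 m, τ = 240 × 1.13 = 271.2 N·m counterclockwise.
Net moment of the loads = 663.2 N·m counterclockwise.
The upward force F acts at the left end, arm 1.8 m, giving F × 1.8 clockwise.
Setting net torque to zero: F × 1.8 = 663.2 → F = 663.2 / 1.8 = 368 N.

F ≈ 368 N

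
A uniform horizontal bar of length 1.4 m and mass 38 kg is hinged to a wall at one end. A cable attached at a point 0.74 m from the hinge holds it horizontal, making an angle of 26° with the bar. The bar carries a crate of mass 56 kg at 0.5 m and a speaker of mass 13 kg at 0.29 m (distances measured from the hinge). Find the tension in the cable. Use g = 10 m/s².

Sum moments about the hinge (the unknown hinge reaction has zero arm there).
Beam weight: 38 × 10 = 380 N down at 0.7 m → arm 0.7 m, τ = 380 × 0.7 = 266 N·m clockwise.
Crate: 56 × 10 = 560 N down at 0.5 m → arm 0.5 m, τ = 560 × 0.5 = 280 N·m clockwise.
Speaker: 13 × 10 = 130 N down at 0.29 m → arm 0.29 m, τ = 130 × 0.29 = 37.7 N·m clockwise.
Total clockwise load moment = 583.7 N·m.
The cable tension T acts at 0.74 m; only its component perpendicular to the bar, T sinθ, produces torque. sin 26° = 0.4384.
Setting net torque to zero: T × 0.74 × 0.4384 = 583.7 → T = 583.7 / 0.3244 = 1800 N.

T ≈ 1800 N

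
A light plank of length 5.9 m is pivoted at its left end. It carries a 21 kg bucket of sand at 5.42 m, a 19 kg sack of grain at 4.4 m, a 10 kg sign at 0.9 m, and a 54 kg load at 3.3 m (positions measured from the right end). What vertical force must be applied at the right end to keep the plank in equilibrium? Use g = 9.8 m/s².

F ≈ 380 N

Choose the left end as the axis so the unknown pivot reaction has zero arm there.
Bucket of sand: 21 × 9.8 = 205.8 N down at 5.42 m → arm 0.48 m, τ = 205.8 × 0.48 = 98.78 N·m clockwise.
Sack of grain: 19 × 9.8 = 186.2 N down at 4.4 m → arm 1.5 m, τ = 186.2 × 1.5 = 279.3 N·m clockwise.
Sign: 10 × 9.8 = 98 N down at 0.9 m → arm 5 m, τ = 98 × 5 = 490 N·m clockwise.
Load: 54 × 9.8 = 529.2 N down at 3.3 m → arm 2.6 m, τ = 529.2 × 2.6 = 1376 N·m clockwise.
Net moment of the loads = 2244 N·m clockwise.
The upward force F acts at the right end, arm 5.9 m, giving F × 5.9 counterclockwise.
Setting net torque to zero: F × 5.9 = 2244 → F = 2244 / 5.9 = 380 N.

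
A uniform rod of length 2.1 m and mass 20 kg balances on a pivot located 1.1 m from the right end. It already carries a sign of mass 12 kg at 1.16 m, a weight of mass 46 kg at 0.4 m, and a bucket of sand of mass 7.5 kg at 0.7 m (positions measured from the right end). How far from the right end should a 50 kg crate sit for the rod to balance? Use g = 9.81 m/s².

Take moments about the pivot (at 1.1 m from the right end).
Beam weight: 20 × 9.81 = 196.2 N down at 1.05 m → arm 0.05 m, τ = 196.2 × 0.05 = 9.81 N·m clockwise.
Sign: 12 × 9.81 = 117.7 N down at 1.16 m → arm 0.06 m, τ = 117.7 × 0.06 = 7.062 N·m counterclockwise.
Weight: 46 × 9.81 = 451.3 N down at 0.4 m → arm 0.7 m, τ = 451.3 × 0.7 = 315.9 N·m clockwise.
Bucket of sand: 7.5 × 9.81 = 73.58 N down at 0.7 m → arm 0.4 m, τ = 73.58 × 0.4 = 29.43 N·m clockwise.
Net moment of existing loads = 348.1 N·m clockwise.
The crate weighs 50 × 9.81 = 490.5 N and must supply an equal counterclockwise moment, so its lever arm about the pivot is 348.1 / 490.5 = 0.71 m.
That puts it at 1.1 + 0.71 = 1.81 m from the right end.

x ≈ 1.81 m from the right end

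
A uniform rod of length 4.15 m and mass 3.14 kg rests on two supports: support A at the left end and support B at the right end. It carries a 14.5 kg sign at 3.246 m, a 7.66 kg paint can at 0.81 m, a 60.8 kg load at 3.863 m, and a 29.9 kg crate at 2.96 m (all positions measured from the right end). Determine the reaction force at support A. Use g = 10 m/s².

Take moments about support B.
Beam weight: 3.14 × 10 = 31.4 N down at 2.075 m → arm 2.075 m, τ = 31.4 × 2.075 = 65.16 N·m counterclockwise.
Sign: 14.5 × 10 = 145 N down at 3.246 m → arm 3.246 m, τ = 145 × 3.246 = 470.7 N·m counterclockwise.
Paint can: 7.66 × 10 = 76.6 N down at 0.81 m → arm 0.81 m, τ = 76.6 × 0.81 = 62.05 N·m counterclockwise.
Load: 60.8 × 10 = 608 N down at 3.863 m → arm 3.863 m, τ = 608 × 3.863 = 2349 N·m counterclockwise.
Crate: 29.9 × 10 = 299 N down at 2.96 m → arm 2.96 m, τ = 299 × 2.96 = 885 N·m counterclockwise.
Net load moment about support B = 3832 N·m counterclockwise.
Reaction R at support A is upward at 4.15 m, arm 4.15 m → moment R × 4.15 clockwise.
For rotational equilibrium, R × 4.15 = 3832, so R = 923 N.

R_A ≈ 923 N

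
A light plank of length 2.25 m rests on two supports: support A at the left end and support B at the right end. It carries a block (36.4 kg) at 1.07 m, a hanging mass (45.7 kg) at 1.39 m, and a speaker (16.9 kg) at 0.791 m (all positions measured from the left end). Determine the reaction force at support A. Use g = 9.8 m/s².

Choose support B as the axis so its reaction then has zero moment arm.
Block: 36.4 × 9.8 = 356.7 N down at 1.07 m → arm 1.18 m, τ = 356.7 × 1.18 = 420.9 N·m counterclockwise.
Hanging mass: 45.7 × 9.8 = 447.9 N down at 1.39 m → arm 0.86 m, τ = 447.9 × 0.86 = 385.2 N·m counterclockwise.
Speaker: 16.9 × 9.8 = 165.6 N down at 0.791 m → arm 1.459 m, τ = 165.6 × 1.459 = 241.6 N·m counterclockwise.
Net load moment about support B = 1048 N·m counterclockwise.
Reaction R at support A is upward at 0 m, arm 2.25 m → moment R × 2.25 clockwise.
Balancing moments: R × 2.25 = 1048, giving R = 466 N.

R_A ≈ 466 N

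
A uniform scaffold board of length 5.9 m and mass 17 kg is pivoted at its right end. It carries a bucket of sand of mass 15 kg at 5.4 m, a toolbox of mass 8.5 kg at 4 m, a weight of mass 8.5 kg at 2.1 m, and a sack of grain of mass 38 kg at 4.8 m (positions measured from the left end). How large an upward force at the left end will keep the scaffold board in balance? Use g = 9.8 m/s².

Taking torques about the right end:
Beam weight: 17 × 9.8 = 166.6 N down at 2.95 m → arm 2.95 m, τ = 166.6 × 2.95 = 491.5 N·m counterclockwise.
Bucket of sand: 15 × 9.8 = 147 N down at 5.4 m → arm 0.5 m, τ = 147 × 0.5 = 73.5 N·m counterclockwise.
Toolbox: 8.5 × 9.8 = 83.3 N down at 4 m → arm 1.9 m, τ = 83.3 × 1.9 = 158.3 N·m counterclockwise.
Weight: 8.5 × 9.8 = 83.3 N down at 2.1 m → arm 3.8 m, τ = 83.3 × 3.8 = 316.5 N·m counterclockwise.
Sack of grain: 38 × 9.8 = 372.4 N down at 4.8 m → arm 1.1 m, τ = 372.4 × 1.1 = 409.6 N·m counterclockwise.
Net moment of the loads = 1449 N·m counterclockwise.
The upward force F acts at the left end, arm 5.9 m, giving F × 5.9 clockwise.
Στ = 0 ⇒ F × 5.9 = 1449 ⇒ F = 1449 / 5.9 = 246 N.

F ≈ 246 N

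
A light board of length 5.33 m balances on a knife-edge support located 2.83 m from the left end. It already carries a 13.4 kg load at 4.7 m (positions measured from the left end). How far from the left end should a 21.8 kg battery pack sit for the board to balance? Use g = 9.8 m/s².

x ≈ 1.68 m from the left end

Taking torques about the knife-edge support (at 2.83 m from the left end):
Load: 13.4 × 9.8 = 131.3 N down at 4.7 m → arm 1.87 m, τ = 131.3 × 1.87 = 245.5 N·m clockwise.
Net moment of existing loads = 245.5 N·m clockwise.
The battery pack weighs 21.8 × 9.8 = 213.6 N and must supply an equal counterclockwise moment, so its lever arm about the knife-edge support is 245.5 / 213.6 = 1.15 m.
That puts it at 2.83 − 1.15 = 1.68 m from the left end.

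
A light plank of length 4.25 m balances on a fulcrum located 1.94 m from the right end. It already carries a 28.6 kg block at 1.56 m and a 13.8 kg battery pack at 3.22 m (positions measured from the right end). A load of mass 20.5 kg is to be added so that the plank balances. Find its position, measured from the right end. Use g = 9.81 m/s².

About the fulcrum (at 1.94 m from the right end):
Block: 28.6 × 9.81 = 280.6 N down at 1.56 m → arm 0.38 m, τ = 280.6 × 0.38 = 106.6 N·m clockwise.
Battery pack: 13.8 × 9.81 = 135.4 N down at 3.22 m → arm 1.28 m, τ = 135.4 × 1.28 = 173.3 N·m counterclockwise.
Net moment of existing loads = 66.7 N·m counterclockwise.
The load weighs 20.5 × 9.81 = 201.1 N and must supply an equal clockwise moment, so its lever arm about the fulcrum is 66.7 / 201.1 = 0.332 m.
That puts it at 1.94 − 0.332 = 1.61 m from the right end.

x ≈ 1.61 m from the right end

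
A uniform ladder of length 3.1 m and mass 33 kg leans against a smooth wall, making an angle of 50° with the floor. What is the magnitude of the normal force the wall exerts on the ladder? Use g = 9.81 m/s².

N_wall ≈ 136 N

Choose the foot of the ladder as the axis so the floor normal and friction both act there and drop out.
Ladder weight 33×9.81 = 323.7 N acts at 1.55 m along the ladder; its horizontal arm is 1.55·cos50° = 0.9963 m → τ = 322.5 N·m clockwise.
Wall normal N acts horizontally at the top; its moment arm is the height L sinθ = 3.1·sin50° = 2.375 m, counterclockwise.
Setting net torque to zero: N × 2.375 = 322.5 → N = 136 N.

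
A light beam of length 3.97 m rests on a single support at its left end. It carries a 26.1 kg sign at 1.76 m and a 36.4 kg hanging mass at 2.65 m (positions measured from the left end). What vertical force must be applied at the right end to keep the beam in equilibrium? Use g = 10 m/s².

About the left end:
Sign: 26.1 × 10 = 261 N down at 1.76 m → arm 1.76 m, τ = 261 × 1.76 = 459.4 N·m clockwise.
Hanging mass: 36.4 × 10 = 364 N down at 2.65 m → arm 2.65 m, τ = 364 × 2.65 = 964.6 N·m clockwise.
Net moment of the loads = 1424 N·m clockwise.
The upward force F acts at the right end, arm 3.97 m, giving F × 3.97 counterclockwise.
Setting net torque to zero: F × 3.97 = 1424 → F = 1424 / 3.97 = 359 N.

F ≈ 359 N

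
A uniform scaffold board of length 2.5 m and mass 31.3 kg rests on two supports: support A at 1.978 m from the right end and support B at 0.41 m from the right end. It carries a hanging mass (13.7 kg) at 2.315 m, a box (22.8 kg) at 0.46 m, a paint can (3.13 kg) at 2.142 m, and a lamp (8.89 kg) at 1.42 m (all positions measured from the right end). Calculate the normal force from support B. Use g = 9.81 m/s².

R_B ≈ 358 N

Taking torques about support A:
Beam weight: 31.3 × 9.81 = 307.1 N down at 1.25 m → arm 0.728 m, τ = 307.1 × 0.728 = 223.6 N·m clockwise.
Hanging mass: 13.7 × 9.81 = 134.4 N down at 2.315 m → arm 0.337 m, τ = 134.4 × 0.337 = 45.29 N·m counterclockwise.
Box: 22.8 × 9.81 = 223.7 N down at 0.46 m → arm 1.518 m, τ = 223.7 × 1.518 = 339.6 N·m clockwise.
Paint can: 3.13 × 9.81 = 30.71 N down at 2.142 m → arm 0.164 m, τ = 30.71 × 0.164 = 5.036 N·m counterclockwise.
Lamp: 8.89 × 9.81 = 87.21 N down at 1.42 m → arm 0.558 m, τ = 87.21 × 0.558 = 48.66 N·m clockwise.
Net load moment about support A = 561.5 N·m clockwise.
Reaction R at support B is upward at 0.41 m, arm 1.568 m → moment R × 1.568 counterclockwise.
For rotational equilibrium, R × 1.568 = 561.5, so R = 358 N.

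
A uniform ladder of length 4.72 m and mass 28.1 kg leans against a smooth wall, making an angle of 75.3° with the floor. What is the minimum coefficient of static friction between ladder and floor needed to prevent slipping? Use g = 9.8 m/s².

Taking torques about the foot of the ladder:
Ladder weight 28.1×9.8 = 275.4 N acts at 2.36 m along the ladder; its horizontal arm is 2.36·cos75.3° = 0.5989 m → τ = 164.9 N·m clockwise.
Wall normal N acts horizontally at the top; its moment arm is the height L sinθ = 4.72·sin75.3° = 4.566 m, counterclockwise.
Setting net torque to zero: N × 4.566 = 164.9 → N = 36.11 N.
ΣFx = 0 ⇒ f = N_wall = 36.11 N. ΣFy = 0 ⇒ N_floor = 275.4 N.
μ_min = f / N_floor = 36.11 / 275.4 = 0.131.

μ_min ≈ 0.131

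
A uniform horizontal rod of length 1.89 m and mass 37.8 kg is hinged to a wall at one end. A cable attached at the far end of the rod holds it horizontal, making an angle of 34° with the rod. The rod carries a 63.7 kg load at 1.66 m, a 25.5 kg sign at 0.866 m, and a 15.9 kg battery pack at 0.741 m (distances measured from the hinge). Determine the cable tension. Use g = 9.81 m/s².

About the hinge:
Beam weight: 37.8 × 9.81 = 370.8 N down at 0.945 m → arm 0.945 m, τ = 370.8 × 0.945 = 350.4 N·m clockwise.
Load: 63.7 × 9.81 = 624.9 N down at 1.66 m → arm 1.66 m, τ = 624.9 × 1.66 = 1037 N·m clockwise.
Sign: 25.5 × 9.81 = 250.2 N down at 0.866 m → arm 0.866 m, τ = 250.2 × 0.866 = 216.7 N·m clockwise.
Battery pack: 15.9 × 9.81 = 156 N down at 0.741 m → arm 0.741 m, τ = 156 × 0.741 = 115.6 N·m clockwise.
Total clockwise load moment = 1720 N·m.
The cable tension T acts at 1.89 m; only its component perpendicular to the rod, T sinθ, produces torque. sin 34° = 0.5592.
Balancing moments: T × 1.89 × 0.5592 = 1720, giving T = 1720 / 1.057 = 1630 N.

T ≈ 1630 N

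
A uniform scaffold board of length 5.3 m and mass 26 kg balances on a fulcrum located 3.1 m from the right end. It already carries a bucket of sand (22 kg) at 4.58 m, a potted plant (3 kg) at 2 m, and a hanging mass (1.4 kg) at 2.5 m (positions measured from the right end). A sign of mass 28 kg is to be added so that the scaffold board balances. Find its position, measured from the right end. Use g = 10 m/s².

Take moments about the fulcrum (at 3.1 m from the right end).
Beam weight: 26 × 10 = 260 N down at 2.65 m → arm 0.45 m, τ = 260 × 0.45 = 117 N·m clockwise.
Bucket of sand: 22 × 10 = 220 N down at 4.58 m → arm 1.48 m, τ = 220 × 1.48 = 325.6 N·m counterclockwise.
Potted plant: 3 × 10 = 30 N down at 2 m → arm 1.1 m, τ = 30 × 1.1 = 33 N·m clockwise.
Hanging mass: 1.4 × 10 = 14 N down at 2.5 m → arm 0.6 m, τ = 14 × 0.6 = 8.4 N·m clockwise.
Net moment of existing loads = 167.2 N·m counterclockwise.
The sign weighs 28 × 10 = 280 N and must supply an equal clockwise moment, so its lever arm about the fulcrum is 167.2 / 280 = 0.597 m.
That puts it at 3.1 − 0.597 = 2.5 m from the right end.

x ≈ 2.5 m from the right end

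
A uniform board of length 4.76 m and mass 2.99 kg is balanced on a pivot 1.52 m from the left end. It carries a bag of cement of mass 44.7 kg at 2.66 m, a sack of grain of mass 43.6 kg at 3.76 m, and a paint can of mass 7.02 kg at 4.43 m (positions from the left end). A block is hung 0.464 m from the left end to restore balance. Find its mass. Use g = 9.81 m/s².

Taking torques about the pivot (at 1.52 m from the left end):
Beam weight: 2.99 × 9.81 = 29.33 N down at 2.38 m → arm 0.86 m, τ = 29.33 × 0.86 = 25.22 N·m clockwise.
Bag of cement: 44.7 × 9.81 = 438.5 N down at 2.66 m → arm 1.14 m, τ = 438.5 × 1.14 = 499.9 N·m clockwise.
Sack of grain: 43.6 × 9.81 = 427.7 N down at 3.76 m → arm 2.24 m, τ = 427.7 × 2.24 = 958 N·m clockwise.
Paint can: 7.02 × 9.81 = 68.87 N down at 4.43 m → arm 2.91 m, τ = 68.87 × 2.91 = 200.4 N·m clockwise.
Net moment of known loads = 1684 N·m clockwise.
An unknown mass m at 0.464 m has arm 1.056 m; its moment is m·g·1.056 counterclockwise.
Στ = 0 ⇒ m × 9.81 × 1.056 = 1684 ⇒ m = 1684 / (9.81 × 1.056) = 163 kg.

m ≈ 163 kg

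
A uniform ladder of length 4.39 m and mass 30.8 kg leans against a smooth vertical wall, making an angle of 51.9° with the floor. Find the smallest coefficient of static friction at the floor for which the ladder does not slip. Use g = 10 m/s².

Choose the foot of the ladder as the axis so the floor normal and friction both act there and drop out.
Ladder weight 30.8×10 = 308 N acts at 2.195 m along the ladder; its horizontal arm is 2.195·cos51.9° = 1.354 m → τ = 417 N·m clockwise.
Wall normal N acts horizontally at the top; its moment arm is the height L sinθ = 4.39·sin51.9° = 3.455 m, counterclockwise.
Balancing moments: N × 3.455 = 417, giving N = 120.7 N.
ΣFx = 0 ⇒ f = N_wall = 120.7 N. ΣFy = 0 ⇒ N_floor = 308 N.
μ_min = f / N_floor = 120.7 / 308 = 0.392.

μ_min ≈ 0.392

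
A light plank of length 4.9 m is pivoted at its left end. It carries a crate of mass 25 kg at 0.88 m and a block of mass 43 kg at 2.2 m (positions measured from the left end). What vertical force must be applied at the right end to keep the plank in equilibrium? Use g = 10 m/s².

Taking torques about the left end:
Crate: 25 × 10 = 250 N down at 0.88 m → arm 0.88 m, τ = 250 × 0.88 = 220 N·m clockwise.
Block: 43 × 10 = 430 N down at 2.2 m → arm 2.2 m, τ = 430 × 2.2 = 946 N·m clockwise.
Net moment of the loads = 1166 N·m clockwise.
The upward force F acts at the right end, arm 4.9 m, giving F × 4.9 counterclockwise.
Στ = 0 ⇒ F × 4.9 = 1166 ⇒ F = 1166 / 4.9 = 238 N.

F ≈ 238 N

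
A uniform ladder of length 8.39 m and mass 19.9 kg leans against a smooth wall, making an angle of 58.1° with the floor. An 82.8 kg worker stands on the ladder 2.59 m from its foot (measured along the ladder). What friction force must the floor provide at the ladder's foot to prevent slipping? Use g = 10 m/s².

f ≈ 221 N

Take moments about the foot of the ladder.
Ladder weight 19.9×10 = 199 N acts at 4.195 m along the ladder; its horizontal arm is 4.195·cos58.1° = 2.217 m → τ = 441.2 N·m clockwise.
Worker: 82.8×10 = 828 N at 2.59 m → arm 1.369 m → τ = 1134 N·m clockwise.
Wall normal N acts horizontally at the top; its moment arm is the height L sinθ = 8.39·sin58.1° = 7.123 m, counterclockwise.
Balancing moments: N × 7.123 = 1575, giving N = 221 N.
ΣFx = 0: friction at the foot balances the wall's push, so f = N_wall = 221 N.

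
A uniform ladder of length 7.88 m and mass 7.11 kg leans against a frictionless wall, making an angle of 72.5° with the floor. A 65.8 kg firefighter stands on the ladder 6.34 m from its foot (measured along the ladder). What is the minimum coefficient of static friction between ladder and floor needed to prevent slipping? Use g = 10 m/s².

μ_min ≈ 0.244

Taking torques about the foot of the ladder:
Ladder weight 7.11×10 = 71.1 N acts at 3.94 m along the ladder; its horizontal arm is 3.94·cos72.5° = 1.185 m → τ = 84.25 N·m clockwise.
Firefighter: 65.8×10 = 658 N at 6.34 m → arm 1.906 m → τ = 1254 N·m clockwise.
Wall normal N acts horizontally at the top; its moment arm is the height L sinθ = 7.88·sin72.5° = 7.515 m, counterclockwise.
Setting net torque to zero: N × 7.515 = 1338 → N = 178 N.
ΣFx = 0 ⇒ f = N_wall = 178 N. ΣFy = 0 ⇒ N_floor = 729.1 N.
μ_min = f / N_floor = 178 / 729.1 = 0.244.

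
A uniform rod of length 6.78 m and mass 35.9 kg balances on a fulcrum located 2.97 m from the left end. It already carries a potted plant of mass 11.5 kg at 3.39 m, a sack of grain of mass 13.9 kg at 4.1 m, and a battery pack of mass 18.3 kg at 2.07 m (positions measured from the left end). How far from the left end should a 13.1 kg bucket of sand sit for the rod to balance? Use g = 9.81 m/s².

Sum moments about the fulcrum (at 2.97 m from the left end) (the support reaction has zero arm there).
Beam weight: 35.9 × 9.81 = 352.2 N down at 3.39 m → arm 0.42 m, τ = 352.2 × 0.42 = 147.9 N·m clockwise.
Potted plant: 11.5 × 9.81 = 112.8 N down at 3.39 m → arm 0.42 m, τ = 112.8 × 0.42 = 47.38 N·m clockwise.
Sack of grain: 13.9 × 9.81 = 136.4 N down at 4.1 m → arm 1.13 m, τ = 136.4 × 1.13 = 154.1 N·m clockwise.
Battery pack: 18.3 × 9.81 = 179.5 N down at 2.07 m → arm 0.9 m, τ = 179.5 × 0.9 = 161.6 N·m counterclockwise.
Net moment of existing loads = 187.8 N·m clockwise.
The bucket of sand weighs 13.1 × 9.81 = 128.5 N and must supply an equal counterclockwise moment, so its lever arm about the fulcrum is 187.8 / 128.5 = 1.46 m.
That puts it at 2.97 − 1.46 = 1.51 m from the left end.

x ≈ 1.51 m from the left end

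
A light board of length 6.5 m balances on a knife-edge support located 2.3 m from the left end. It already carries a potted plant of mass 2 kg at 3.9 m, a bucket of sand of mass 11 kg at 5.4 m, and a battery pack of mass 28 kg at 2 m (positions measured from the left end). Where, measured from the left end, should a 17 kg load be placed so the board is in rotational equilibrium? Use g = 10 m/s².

Choose the knife-edge support (at 2.3 m from the left end) as the axis so the support reaction has zero arm there.
Potted plant: 2 × 10 = 20 N down at 3.9 m → arm 1.6 m, τ = 20 × 1.6 = 32 N·m clockwise.
Bucket of sand: 11 × 10 = 110 N down at 5.4 m → arm 3.1 m, τ = 110 × 3.1 = 341 N·m clockwise.
Battery pack: 28 × 10 = 280 N down at 2 m → arm 0.3 m, τ = 280 × 0.3 = 84 N·m counterclockwise.
Net moment of existing loads = 289 N·m clockwise.
The load weighs 17 × 10 = 170 N and must supply an equal counterclockwise moment, so its lever arm about the knife-edge support is 289 / 170 = 1.7 m.
That puts it at 2.3 − 1.7 = 0.6 m from the left end.

x ≈ 0.6 m from the left end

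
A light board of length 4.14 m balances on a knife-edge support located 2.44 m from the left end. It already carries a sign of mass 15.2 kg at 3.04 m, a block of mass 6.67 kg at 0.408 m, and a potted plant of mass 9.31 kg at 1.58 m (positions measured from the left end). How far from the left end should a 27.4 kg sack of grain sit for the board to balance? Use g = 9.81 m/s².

Take moments about the knife-edge support (at 2.44 m from the left end).
Sign: 15.2 × 9.81 = 149.1 N down at 3.04 m → arm 0.6 m, τ = 149.1 × 0.6 = 89.46 N·m clockwise.
Block: 6.67 × 9.81 = 65.43 N down at 0.408 m → arm 2.032 m, τ = 65.43 × 2.032 = 133 N·m counterclockwise.
Potted plant: 9.31 × 9.81 = 91.33 N down at 1.58 m → arm 0.86 m, τ = 91.33 × 0.86 = 78.54 N·m counterclockwise.
Net moment of existing loads = 122.1 N·m counterclockwise.
The sack of grain weighs 27.4 × 9.81 = 268.8 N and must supply an equal clockwise moment, so its lever arm about the knife-edge support is 122.1 / 268.8 = 0.454 m.
That puts it at 2.44 + 0.454 = 2.89 m from the left end.

x ≈ 2.89 m from the left end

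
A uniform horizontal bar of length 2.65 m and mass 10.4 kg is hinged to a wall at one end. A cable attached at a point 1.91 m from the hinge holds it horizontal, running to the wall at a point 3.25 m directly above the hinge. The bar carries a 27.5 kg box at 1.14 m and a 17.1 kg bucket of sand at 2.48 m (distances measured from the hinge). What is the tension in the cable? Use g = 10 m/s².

About the hinge:
Beam weight: 10.4 × 10 = 104 N down at 1.325 m → arm 1.325 m, τ = 104 × 1.325 = 137.8 N·m clockwise.
Box: 27.5 × 10 = 275 N down at 1.14 m → arm 1.14 m, τ = 275 × 1.14 = 313.5 N·m clockwise.
Bucket of sand: 17.1 × 10 = 171 N down at 2.48 m → arm 2.48 m, τ = 171 × 2.48 = 424.1 N·m clockwise.
Total clockwise load moment = 875.4 N·m.
The cable tension T acts at 1.91 m; only its component perpendicular to the bar, T sinθ, produces torque. sinθ = h/√(h²+d²) = 3.25/√(3.25²+1.91²) = 0.8621.
For rotational equilibrium, T × 1.91 × 0.8621 = 875.4, so T = 875.4 / 1.647 = 532 N.

T ≈ 532 N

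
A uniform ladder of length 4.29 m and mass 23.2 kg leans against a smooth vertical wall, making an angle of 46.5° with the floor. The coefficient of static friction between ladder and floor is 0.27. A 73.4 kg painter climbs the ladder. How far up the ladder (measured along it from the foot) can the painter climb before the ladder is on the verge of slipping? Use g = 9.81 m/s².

Sum moments about the foot of the ladder (the floor normal and friction both act there and drop out).
Ladder weight 23.2×9.81 = 227.6 N acts at 2.145 m along the ladder; its horizontal arm is 2.145·cos46.5° = 1.477 m → τ = 336.2 N·m clockwise.
Painter weight 73.4×9.81 = 720.1 N at distance d → arm d·cos46.5° → τ = 720.1·d·0.6884 clockwise.
Wall normal N at the top has arm L sinθ = 3.112 m counterclockwise, so Στ = 0 gives N·3.112 = 336.2 + 495.7·d.
ΣFy = 0 ⇒ N_floor = 947.7 N, so the maximum friction is μ_s·N_floor = 0.27×947.7 = 255.9 N. ΣFx = 0 ⇒ N_wall = f, so at the slipping point N = 255.9 N.
Substituting: 255.9×3.112 = 336.2 + 495.7·d ⇒ d = (796.4 − 336.2) / 495.7 = 0.928 m.

d ≈ 0.928 m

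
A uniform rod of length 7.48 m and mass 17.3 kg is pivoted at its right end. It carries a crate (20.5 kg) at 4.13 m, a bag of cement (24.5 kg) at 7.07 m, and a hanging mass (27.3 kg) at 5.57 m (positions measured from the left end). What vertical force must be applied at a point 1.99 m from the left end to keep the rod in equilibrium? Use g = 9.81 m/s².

Choose the right end as the axis so the unknown pivot reaction has zero arm there.
Beam weight: 17.3 × 9.81 = 169.7 N down at 3.74 m → arm 3.74 m, τ = 169.7 × 3.74 = 634.7 N·m counterclockwise.
Crate: 20.5 × 9.81 = 201.1 N down at 4.13 m → arm 3.35 m, τ = 201.1 × 3.35 = 673.7 N·m counterclockwise.
Bag of cement: 24.5 × 9.81 = 240.3 N down at 7.07 m → arm 0.41 m, τ = 240.3 × 0.41 = 98.52 N·m counterclockwise.
Hanging mass: 27.3 × 9.81 = 267.8 N down at 5.57 m → arm 1.91 m, τ = 267.8 × 1.91 = 511.5 N·m counterclockwise.
Net moment of the loads = 1918 N·m counterclockwise.
The upward force F acts at a point 1.99 m from the left end, arm 5.49 m, giving F × 5.49 clockwise.
Στ = 0 ⇒ F × 5.49 = 1918 ⇒ F = 1918 / 5.49 = 349 N.

F ≈ 349 N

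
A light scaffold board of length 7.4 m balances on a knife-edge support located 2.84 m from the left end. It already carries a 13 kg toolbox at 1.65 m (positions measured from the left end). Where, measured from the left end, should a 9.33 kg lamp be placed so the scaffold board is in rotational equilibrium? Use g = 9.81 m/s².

x ≈ 4.5 m from the left end

Taking torques about the knife-edge support (at 2.84 m from the left end):
Toolbox: 13 × 9.81 = 127.5 N down at 1.65 m → arm 1.19 m, τ = 127.5 × 1.19 = 151.7 N·m counterclockwise.
Net moment of existing loads = 151.7 N·m counterclockwise.
The lamp weighs 9.33 × 9.81 = 91.53 N and must supply an equal clockwise moment, so its lever arm about the knife-edge support is 151.7 / 91.53 = 1.66 m.
That puts it at 2.84 + 1.66 = 4.5 m from the left end.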